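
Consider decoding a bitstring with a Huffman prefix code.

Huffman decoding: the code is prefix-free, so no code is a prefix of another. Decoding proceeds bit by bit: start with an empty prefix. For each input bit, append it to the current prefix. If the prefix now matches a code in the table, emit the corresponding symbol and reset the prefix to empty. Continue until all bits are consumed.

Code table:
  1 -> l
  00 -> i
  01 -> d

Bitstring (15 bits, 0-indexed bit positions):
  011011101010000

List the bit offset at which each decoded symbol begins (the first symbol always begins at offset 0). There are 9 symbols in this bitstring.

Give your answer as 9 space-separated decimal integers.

Bit 0: prefix='0' (no match yet)
Bit 1: prefix='01' -> emit 'd', reset
Bit 2: prefix='1' -> emit 'l', reset
Bit 3: prefix='0' (no match yet)
Bit 4: prefix='01' -> emit 'd', reset
Bit 5: prefix='1' -> emit 'l', reset
Bit 6: prefix='1' -> emit 'l', reset
Bit 7: prefix='0' (no match yet)
Bit 8: prefix='01' -> emit 'd', reset
Bit 9: prefix='0' (no match yet)
Bit 10: prefix='01' -> emit 'd', reset
Bit 11: prefix='0' (no match yet)
Bit 12: prefix='00' -> emit 'i', reset
Bit 13: prefix='0' (no match yet)
Bit 14: prefix='00' -> emit 'i', reset

Answer: 0 2 3 5 6 7 9 11 13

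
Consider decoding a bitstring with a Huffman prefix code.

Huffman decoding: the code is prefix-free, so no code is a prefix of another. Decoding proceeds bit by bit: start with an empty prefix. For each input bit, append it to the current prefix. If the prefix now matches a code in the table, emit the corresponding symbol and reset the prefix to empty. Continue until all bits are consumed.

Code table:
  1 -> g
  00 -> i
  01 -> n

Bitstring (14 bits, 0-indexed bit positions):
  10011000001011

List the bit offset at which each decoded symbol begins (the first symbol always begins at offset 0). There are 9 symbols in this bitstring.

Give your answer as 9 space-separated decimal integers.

Answer: 0 1 3 4 5 7 9 11 13

Derivation:
Bit 0: prefix='1' -> emit 'g', reset
Bit 1: prefix='0' (no match yet)
Bit 2: prefix='00' -> emit 'i', reset
Bit 3: prefix='1' -> emit 'g', reset
Bit 4: prefix='1' -> emit 'g', reset
Bit 5: prefix='0' (no match yet)
Bit 6: prefix='00' -> emit 'i', reset
Bit 7: prefix='0' (no match yet)
Bit 8: prefix='00' -> emit 'i', reset
Bit 9: prefix='0' (no match yet)
Bit 10: prefix='01' -> emit 'n', reset
Bit 11: prefix='0' (no match yet)
Bit 12: prefix='01' -> emit 'n', reset
Bit 13: prefix='1' -> emit 'g', reset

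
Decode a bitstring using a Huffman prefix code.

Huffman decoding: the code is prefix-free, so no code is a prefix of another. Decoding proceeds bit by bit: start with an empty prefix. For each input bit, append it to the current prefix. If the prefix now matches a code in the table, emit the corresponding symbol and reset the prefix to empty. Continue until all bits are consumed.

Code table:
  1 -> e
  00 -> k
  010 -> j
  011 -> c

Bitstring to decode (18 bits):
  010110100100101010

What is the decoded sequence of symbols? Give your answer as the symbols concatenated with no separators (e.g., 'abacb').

Bit 0: prefix='0' (no match yet)
Bit 1: prefix='01' (no match yet)
Bit 2: prefix='010' -> emit 'j', reset
Bit 3: prefix='1' -> emit 'e', reset
Bit 4: prefix='1' -> emit 'e', reset
Bit 5: prefix='0' (no match yet)
Bit 6: prefix='01' (no match yet)
Bit 7: prefix='010' -> emit 'j', reset
Bit 8: prefix='0' (no match yet)
Bit 9: prefix='01' (no match yet)
Bit 10: prefix='010' -> emit 'j', reset
Bit 11: prefix='0' (no match yet)
Bit 12: prefix='01' (no match yet)
Bit 13: prefix='010' -> emit 'j', reset
Bit 14: prefix='1' -> emit 'e', reset
Bit 15: prefix='0' (no match yet)
Bit 16: prefix='01' (no match yet)
Bit 17: prefix='010' -> emit 'j', reset

Answer: jeejjjej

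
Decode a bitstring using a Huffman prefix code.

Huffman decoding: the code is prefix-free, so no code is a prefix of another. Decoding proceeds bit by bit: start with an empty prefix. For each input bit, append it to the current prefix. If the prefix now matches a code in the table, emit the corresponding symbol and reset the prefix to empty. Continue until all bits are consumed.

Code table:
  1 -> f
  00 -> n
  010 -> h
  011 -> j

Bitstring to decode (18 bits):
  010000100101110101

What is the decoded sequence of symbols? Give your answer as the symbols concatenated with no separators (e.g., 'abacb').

Bit 0: prefix='0' (no match yet)
Bit 1: prefix='01' (no match yet)
Bit 2: prefix='010' -> emit 'h', reset
Bit 3: prefix='0' (no match yet)
Bit 4: prefix='00' -> emit 'n', reset
Bit 5: prefix='0' (no match yet)
Bit 6: prefix='01' (no match yet)
Bit 7: prefix='010' -> emit 'h', reset
Bit 8: prefix='0' (no match yet)
Bit 9: prefix='01' (no match yet)
Bit 10: prefix='010' -> emit 'h', reset
Bit 11: prefix='1' -> emit 'f', reset
Bit 12: prefix='1' -> emit 'f', reset
Bit 13: prefix='1' -> emit 'f', reset
Bit 14: prefix='0' (no match yet)
Bit 15: prefix='01' (no match yet)
Bit 16: prefix='010' -> emit 'h', reset
Bit 17: prefix='1' -> emit 'f', reset

Answer: hnhhfffhf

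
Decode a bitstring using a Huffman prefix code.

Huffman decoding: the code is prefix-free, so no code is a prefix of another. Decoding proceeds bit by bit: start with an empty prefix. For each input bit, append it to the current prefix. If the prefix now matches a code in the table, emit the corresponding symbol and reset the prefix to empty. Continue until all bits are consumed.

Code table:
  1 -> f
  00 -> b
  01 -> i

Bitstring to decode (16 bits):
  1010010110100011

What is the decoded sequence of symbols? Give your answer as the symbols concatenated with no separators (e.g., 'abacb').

Answer: fibfifibif

Derivation:
Bit 0: prefix='1' -> emit 'f', reset
Bit 1: prefix='0' (no match yet)
Bit 2: prefix='01' -> emit 'i', reset
Bit 3: prefix='0' (no match yet)
Bit 4: prefix='00' -> emit 'b', reset
Bit 5: prefix='1' -> emit 'f', reset
Bit 6: prefix='0' (no match yet)
Bit 7: prefix='01' -> emit 'i', reset
Bit 8: prefix='1' -> emit 'f', reset
Bit 9: prefix='0' (no match yet)
Bit 10: prefix='01' -> emit 'i', reset
Bit 11: prefix='0' (no match yet)
Bit 12: prefix='00' -> emit 'b', reset
Bit 13: prefix='0' (no match yet)
Bit 14: prefix='01' -> emit 'i', reset
Bit 15: prefix='1' -> emit 'f', reset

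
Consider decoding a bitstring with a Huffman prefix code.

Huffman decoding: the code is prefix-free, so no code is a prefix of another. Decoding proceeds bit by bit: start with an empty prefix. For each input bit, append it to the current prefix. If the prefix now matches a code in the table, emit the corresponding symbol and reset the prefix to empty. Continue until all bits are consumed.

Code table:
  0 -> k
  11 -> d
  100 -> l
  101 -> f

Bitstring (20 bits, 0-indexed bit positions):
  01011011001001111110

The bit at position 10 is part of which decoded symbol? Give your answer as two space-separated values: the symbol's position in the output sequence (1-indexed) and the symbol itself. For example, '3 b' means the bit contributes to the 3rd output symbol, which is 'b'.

Answer: 5 l

Derivation:
Bit 0: prefix='0' -> emit 'k', reset
Bit 1: prefix='1' (no match yet)
Bit 2: prefix='10' (no match yet)
Bit 3: prefix='101' -> emit 'f', reset
Bit 4: prefix='1' (no match yet)
Bit 5: prefix='10' (no match yet)
Bit 6: prefix='101' -> emit 'f', reset
Bit 7: prefix='1' (no match yet)
Bit 8: prefix='10' (no match yet)
Bit 9: prefix='100' -> emit 'l', reset
Bit 10: prefix='1' (no match yet)
Bit 11: prefix='10' (no match yet)
Bit 12: prefix='100' -> emit 'l', reset
Bit 13: prefix='1' (no match yet)
Bit 14: prefix='11' -> emit 'd', reset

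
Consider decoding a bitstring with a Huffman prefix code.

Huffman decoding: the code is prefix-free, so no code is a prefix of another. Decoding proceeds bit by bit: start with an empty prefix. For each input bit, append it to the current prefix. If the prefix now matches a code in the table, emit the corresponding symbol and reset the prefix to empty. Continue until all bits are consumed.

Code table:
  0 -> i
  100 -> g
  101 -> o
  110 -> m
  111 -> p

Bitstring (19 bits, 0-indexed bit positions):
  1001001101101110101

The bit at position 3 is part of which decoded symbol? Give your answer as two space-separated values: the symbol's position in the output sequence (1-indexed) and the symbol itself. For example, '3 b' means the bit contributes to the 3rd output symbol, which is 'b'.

Bit 0: prefix='1' (no match yet)
Bit 1: prefix='10' (no match yet)
Bit 2: prefix='100' -> emit 'g', reset
Bit 3: prefix='1' (no match yet)
Bit 4: prefix='10' (no match yet)
Bit 5: prefix='100' -> emit 'g', reset
Bit 6: prefix='1' (no match yet)
Bit 7: prefix='11' (no match yet)

Answer: 2 g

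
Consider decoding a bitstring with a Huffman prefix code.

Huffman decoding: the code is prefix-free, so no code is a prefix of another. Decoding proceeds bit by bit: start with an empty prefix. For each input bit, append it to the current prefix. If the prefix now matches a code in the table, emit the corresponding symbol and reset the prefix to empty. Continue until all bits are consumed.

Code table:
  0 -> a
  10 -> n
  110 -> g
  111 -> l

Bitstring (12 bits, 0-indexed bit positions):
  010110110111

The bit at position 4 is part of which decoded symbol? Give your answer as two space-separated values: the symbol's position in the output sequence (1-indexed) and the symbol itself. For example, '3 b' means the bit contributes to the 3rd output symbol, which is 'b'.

Bit 0: prefix='0' -> emit 'a', reset
Bit 1: prefix='1' (no match yet)
Bit 2: prefix='10' -> emit 'n', reset
Bit 3: prefix='1' (no match yet)
Bit 4: prefix='11' (no match yet)
Bit 5: prefix='110' -> emit 'g', reset
Bit 6: prefix='1' (no match yet)
Bit 7: prefix='11' (no match yet)
Bit 8: prefix='110' -> emit 'g', reset

Answer: 3 g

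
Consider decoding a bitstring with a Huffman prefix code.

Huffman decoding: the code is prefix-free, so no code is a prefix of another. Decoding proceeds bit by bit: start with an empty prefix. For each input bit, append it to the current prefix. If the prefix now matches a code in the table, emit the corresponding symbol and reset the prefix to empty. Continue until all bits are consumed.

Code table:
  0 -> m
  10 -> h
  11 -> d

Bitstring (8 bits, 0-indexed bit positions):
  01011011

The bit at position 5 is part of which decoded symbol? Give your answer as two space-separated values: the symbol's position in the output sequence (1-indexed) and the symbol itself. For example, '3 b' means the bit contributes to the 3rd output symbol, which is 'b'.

Bit 0: prefix='0' -> emit 'm', reset
Bit 1: prefix='1' (no match yet)
Bit 2: prefix='10' -> emit 'h', reset
Bit 3: prefix='1' (no match yet)
Bit 4: prefix='11' -> emit 'd', reset
Bit 5: prefix='0' -> emit 'm', reset
Bit 6: prefix='1' (no match yet)
Bit 7: prefix='11' -> emit 'd', reset

Answer: 4 m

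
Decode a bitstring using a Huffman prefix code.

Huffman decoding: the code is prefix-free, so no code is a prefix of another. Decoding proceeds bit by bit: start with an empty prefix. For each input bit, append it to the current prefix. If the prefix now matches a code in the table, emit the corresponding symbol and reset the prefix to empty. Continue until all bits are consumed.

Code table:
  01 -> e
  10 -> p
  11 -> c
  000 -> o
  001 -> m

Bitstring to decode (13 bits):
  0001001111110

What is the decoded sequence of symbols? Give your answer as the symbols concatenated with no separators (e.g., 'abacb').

Bit 0: prefix='0' (no match yet)
Bit 1: prefix='00' (no match yet)
Bit 2: prefix='000' -> emit 'o', reset
Bit 3: prefix='1' (no match yet)
Bit 4: prefix='10' -> emit 'p', reset
Bit 5: prefix='0' (no match yet)
Bit 6: prefix='01' -> emit 'e', reset
Bit 7: prefix='1' (no match yet)
Bit 8: prefix='11' -> emit 'c', reset
Bit 9: prefix='1' (no match yet)
Bit 10: prefix='11' -> emit 'c', reset
Bit 11: prefix='1' (no match yet)
Bit 12: prefix='10' -> emit 'p', reset

Answer: opeccp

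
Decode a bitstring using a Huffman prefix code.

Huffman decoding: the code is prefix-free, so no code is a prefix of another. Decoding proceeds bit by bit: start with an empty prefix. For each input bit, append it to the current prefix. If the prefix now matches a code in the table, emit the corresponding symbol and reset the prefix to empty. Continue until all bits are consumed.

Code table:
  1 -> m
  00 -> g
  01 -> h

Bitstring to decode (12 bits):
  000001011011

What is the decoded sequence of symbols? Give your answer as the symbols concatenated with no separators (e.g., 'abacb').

Bit 0: prefix='0' (no match yet)
Bit 1: prefix='00' -> emit 'g', reset
Bit 2: prefix='0' (no match yet)
Bit 3: prefix='00' -> emit 'g', reset
Bit 4: prefix='0' (no match yet)
Bit 5: prefix='01' -> emit 'h', reset
Bit 6: prefix='0' (no match yet)
Bit 7: prefix='01' -> emit 'h', reset
Bit 8: prefix='1' -> emit 'm', reset
Bit 9: prefix='0' (no match yet)
Bit 10: prefix='01' -> emit 'h', reset
Bit 11: prefix='1' -> emit 'm', reset

Answer: gghhmhm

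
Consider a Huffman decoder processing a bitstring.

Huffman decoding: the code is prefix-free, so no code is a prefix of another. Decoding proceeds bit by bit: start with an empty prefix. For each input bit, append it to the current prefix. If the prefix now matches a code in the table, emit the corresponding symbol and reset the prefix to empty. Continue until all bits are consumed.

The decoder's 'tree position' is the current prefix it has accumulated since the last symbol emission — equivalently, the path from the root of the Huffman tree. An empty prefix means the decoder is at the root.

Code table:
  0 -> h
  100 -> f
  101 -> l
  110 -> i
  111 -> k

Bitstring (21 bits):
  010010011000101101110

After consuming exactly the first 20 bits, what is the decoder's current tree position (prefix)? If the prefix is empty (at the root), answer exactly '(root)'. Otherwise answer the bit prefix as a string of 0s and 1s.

Answer: 11

Derivation:
Bit 0: prefix='0' -> emit 'h', reset
Bit 1: prefix='1' (no match yet)
Bit 2: prefix='10' (no match yet)
Bit 3: prefix='100' -> emit 'f', reset
Bit 4: prefix='1' (no match yet)
Bit 5: prefix='10' (no match yet)
Bit 6: prefix='100' -> emit 'f', reset
Bit 7: prefix='1' (no match yet)
Bit 8: prefix='11' (no match yet)
Bit 9: prefix='110' -> emit 'i', reset
Bit 10: prefix='0' -> emit 'h', reset
Bit 11: prefix='0' -> emit 'h', reset
Bit 12: prefix='1' (no match yet)
Bit 13: prefix='10' (no match yet)
Bit 14: prefix='101' -> emit 'l', reset
Bit 15: prefix='1' (no match yet)
Bit 16: prefix='10' (no match yet)
Bit 17: prefix='101' -> emit 'l', reset
Bit 18: prefix='1' (no match yet)
Bit 19: prefix='11' (no match yet)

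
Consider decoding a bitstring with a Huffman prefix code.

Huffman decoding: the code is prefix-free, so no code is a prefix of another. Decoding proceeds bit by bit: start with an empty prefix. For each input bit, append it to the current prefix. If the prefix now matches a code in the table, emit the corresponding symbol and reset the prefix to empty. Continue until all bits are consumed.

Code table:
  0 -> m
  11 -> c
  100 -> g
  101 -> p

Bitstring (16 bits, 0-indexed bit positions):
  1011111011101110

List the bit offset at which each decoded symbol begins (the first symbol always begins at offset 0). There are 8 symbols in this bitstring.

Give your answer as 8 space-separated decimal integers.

Bit 0: prefix='1' (no match yet)
Bit 1: prefix='10' (no match yet)
Bit 2: prefix='101' -> emit 'p', reset
Bit 3: prefix='1' (no match yet)
Bit 4: prefix='11' -> emit 'c', reset
Bit 5: prefix='1' (no match yet)
Bit 6: prefix='11' -> emit 'c', reset
Bit 7: prefix='0' -> emit 'm', reset
Bit 8: prefix='1' (no match yet)
Bit 9: prefix='11' -> emit 'c', reset
Bit 10: prefix='1' (no match yet)
Bit 11: prefix='10' (no match yet)
Bit 12: prefix='101' -> emit 'p', reset
Bit 13: prefix='1' (no match yet)
Bit 14: prefix='11' -> emit 'c', reset
Bit 15: prefix='0' -> emit 'm', reset

Answer: 0 3 5 7 8 10 13 15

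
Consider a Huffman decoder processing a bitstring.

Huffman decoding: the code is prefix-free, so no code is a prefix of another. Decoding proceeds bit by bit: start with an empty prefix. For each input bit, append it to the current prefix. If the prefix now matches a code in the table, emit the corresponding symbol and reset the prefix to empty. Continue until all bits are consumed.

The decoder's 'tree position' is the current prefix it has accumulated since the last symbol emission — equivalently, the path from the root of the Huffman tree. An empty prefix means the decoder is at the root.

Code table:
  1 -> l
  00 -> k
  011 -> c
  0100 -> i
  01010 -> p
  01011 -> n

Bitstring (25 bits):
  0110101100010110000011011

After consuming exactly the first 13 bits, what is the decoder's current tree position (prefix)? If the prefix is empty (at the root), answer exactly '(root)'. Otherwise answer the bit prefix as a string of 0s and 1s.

Bit 0: prefix='0' (no match yet)
Bit 1: prefix='01' (no match yet)
Bit 2: prefix='011' -> emit 'c', reset
Bit 3: prefix='0' (no match yet)
Bit 4: prefix='01' (no match yet)
Bit 5: prefix='010' (no match yet)
Bit 6: prefix='0101' (no match yet)
Bit 7: prefix='01011' -> emit 'n', reset
Bit 8: prefix='0' (no match yet)
Bit 9: prefix='00' -> emit 'k', reset
Bit 10: prefix='0' (no match yet)
Bit 11: prefix='01' (no match yet)
Bit 12: prefix='010' (no match yet)

Answer: 010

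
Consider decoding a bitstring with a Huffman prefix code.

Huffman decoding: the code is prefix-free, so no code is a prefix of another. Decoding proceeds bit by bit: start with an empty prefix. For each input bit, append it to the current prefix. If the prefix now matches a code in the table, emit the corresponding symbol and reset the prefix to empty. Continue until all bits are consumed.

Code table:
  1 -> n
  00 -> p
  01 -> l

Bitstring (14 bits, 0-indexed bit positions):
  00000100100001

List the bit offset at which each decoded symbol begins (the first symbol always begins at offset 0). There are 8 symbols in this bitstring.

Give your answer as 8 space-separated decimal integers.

Answer: 0 2 4 6 8 9 11 13

Derivation:
Bit 0: prefix='0' (no match yet)
Bit 1: prefix='00' -> emit 'p', reset
Bit 2: prefix='0' (no match yet)
Bit 3: prefix='00' -> emit 'p', reset
Bit 4: prefix='0' (no match yet)
Bit 5: prefix='01' -> emit 'l', reset
Bit 6: prefix='0' (no match yet)
Bit 7: prefix='00' -> emit 'p', reset
Bit 8: prefix='1' -> emit 'n', reset
Bit 9: prefix='0' (no match yet)
Bit 10: prefix='00' -> emit 'p', reset
Bit 11: prefix='0' (no match yet)
Bit 12: prefix='00' -> emit 'p', reset
Bit 13: prefix='1' -> emit 'n', reset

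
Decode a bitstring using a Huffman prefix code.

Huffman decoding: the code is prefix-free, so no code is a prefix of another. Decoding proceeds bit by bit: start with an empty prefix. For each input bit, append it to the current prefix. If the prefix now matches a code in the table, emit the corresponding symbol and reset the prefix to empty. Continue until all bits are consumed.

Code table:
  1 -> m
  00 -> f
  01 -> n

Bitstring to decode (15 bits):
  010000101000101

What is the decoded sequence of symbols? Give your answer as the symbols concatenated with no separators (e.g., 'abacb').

Answer: nffmnfnn

Derivation:
Bit 0: prefix='0' (no match yet)
Bit 1: prefix='01' -> emit 'n', reset
Bit 2: prefix='0' (no match yet)
Bit 3: prefix='00' -> emit 'f', reset
Bit 4: prefix='0' (no match yet)
Bit 5: prefix='00' -> emit 'f', reset
Bit 6: prefix='1' -> emit 'm', reset
Bit 7: prefix='0' (no match yet)
Bit 8: prefix='01' -> emit 'n', reset
Bit 9: prefix='0' (no match yet)
Bit 10: prefix='00' -> emit 'f', reset
Bit 11: prefix='0' (no match yet)
Bit 12: prefix='01' -> emit 'n', reset
Bit 13: prefix='0' (no match yet)
Bit 14: prefix='01' -> emit 'n', reset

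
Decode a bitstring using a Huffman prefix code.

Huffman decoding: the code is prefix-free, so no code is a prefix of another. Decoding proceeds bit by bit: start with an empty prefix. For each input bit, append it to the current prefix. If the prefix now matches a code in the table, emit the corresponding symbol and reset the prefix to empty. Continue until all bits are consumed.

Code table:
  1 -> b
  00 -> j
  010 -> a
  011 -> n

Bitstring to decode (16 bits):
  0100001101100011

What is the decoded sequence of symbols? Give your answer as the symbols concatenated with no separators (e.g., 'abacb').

Bit 0: prefix='0' (no match yet)
Bit 1: prefix='01' (no match yet)
Bit 2: prefix='010' -> emit 'a', reset
Bit 3: prefix='0' (no match yet)
Bit 4: prefix='00' -> emit 'j', reset
Bit 5: prefix='0' (no match yet)
Bit 6: prefix='01' (no match yet)
Bit 7: prefix='011' -> emit 'n', reset
Bit 8: prefix='0' (no match yet)
Bit 9: prefix='01' (no match yet)
Bit 10: prefix='011' -> emit 'n', reset
Bit 11: prefix='0' (no match yet)
Bit 12: prefix='00' -> emit 'j', reset
Bit 13: prefix='0' (no match yet)
Bit 14: prefix='01' (no match yet)
Bit 15: prefix='011' -> emit 'n', reset

Answer: ajnnjn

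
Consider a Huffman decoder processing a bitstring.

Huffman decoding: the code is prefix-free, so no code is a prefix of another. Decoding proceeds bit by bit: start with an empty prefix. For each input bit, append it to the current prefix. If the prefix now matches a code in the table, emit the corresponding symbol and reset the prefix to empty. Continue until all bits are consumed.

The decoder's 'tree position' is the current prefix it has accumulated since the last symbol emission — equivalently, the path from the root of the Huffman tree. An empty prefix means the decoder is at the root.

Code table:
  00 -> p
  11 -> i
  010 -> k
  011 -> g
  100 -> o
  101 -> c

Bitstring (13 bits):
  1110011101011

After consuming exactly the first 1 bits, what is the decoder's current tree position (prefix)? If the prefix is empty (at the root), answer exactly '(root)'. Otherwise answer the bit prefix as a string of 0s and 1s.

Bit 0: prefix='1' (no match yet)

Answer: 1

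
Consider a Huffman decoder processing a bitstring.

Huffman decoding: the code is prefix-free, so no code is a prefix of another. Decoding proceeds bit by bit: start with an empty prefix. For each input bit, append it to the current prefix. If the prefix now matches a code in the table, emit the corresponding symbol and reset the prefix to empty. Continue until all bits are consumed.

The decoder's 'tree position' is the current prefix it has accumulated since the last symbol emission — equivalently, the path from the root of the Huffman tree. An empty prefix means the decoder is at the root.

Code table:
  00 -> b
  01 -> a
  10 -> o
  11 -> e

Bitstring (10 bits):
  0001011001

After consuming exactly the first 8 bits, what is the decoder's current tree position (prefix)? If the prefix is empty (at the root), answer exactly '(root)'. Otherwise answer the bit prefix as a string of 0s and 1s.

Answer: (root)

Derivation:
Bit 0: prefix='0' (no match yet)
Bit 1: prefix='00' -> emit 'b', reset
Bit 2: prefix='0' (no match yet)
Bit 3: prefix='01' -> emit 'a', reset
Bit 4: prefix='0' (no match yet)
Bit 5: prefix='01' -> emit 'a', reset
Bit 6: prefix='1' (no match yet)
Bit 7: prefix='10' -> emit 'o', reset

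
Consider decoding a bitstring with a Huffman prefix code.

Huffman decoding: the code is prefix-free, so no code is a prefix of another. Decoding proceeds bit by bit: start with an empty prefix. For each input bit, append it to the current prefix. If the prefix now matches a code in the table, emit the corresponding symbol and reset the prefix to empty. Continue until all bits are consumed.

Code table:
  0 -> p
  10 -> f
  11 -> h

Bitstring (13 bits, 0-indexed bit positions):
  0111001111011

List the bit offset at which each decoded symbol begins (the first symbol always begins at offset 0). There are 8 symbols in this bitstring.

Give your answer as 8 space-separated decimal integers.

Bit 0: prefix='0' -> emit 'p', reset
Bit 1: prefix='1' (no match yet)
Bit 2: prefix='11' -> emit 'h', reset
Bit 3: prefix='1' (no match yet)
Bit 4: prefix='10' -> emit 'f', reset
Bit 5: prefix='0' -> emit 'p', reset
Bit 6: prefix='1' (no match yet)
Bit 7: prefix='11' -> emit 'h', reset
Bit 8: prefix='1' (no match yet)
Bit 9: prefix='11' -> emit 'h', reset
Bit 10: prefix='0' -> emit 'p', reset
Bit 11: prefix='1' (no match yet)
Bit 12: prefix='11' -> emit 'h', reset

Answer: 0 1 3 5 6 8 10 11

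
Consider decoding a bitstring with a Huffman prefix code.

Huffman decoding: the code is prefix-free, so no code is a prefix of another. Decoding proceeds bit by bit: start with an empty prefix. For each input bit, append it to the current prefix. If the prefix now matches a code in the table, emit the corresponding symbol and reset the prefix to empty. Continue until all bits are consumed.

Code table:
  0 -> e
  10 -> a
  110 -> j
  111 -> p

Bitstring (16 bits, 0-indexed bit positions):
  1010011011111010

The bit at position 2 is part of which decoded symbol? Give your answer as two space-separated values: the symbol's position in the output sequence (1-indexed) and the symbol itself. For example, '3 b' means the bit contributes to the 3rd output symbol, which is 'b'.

Answer: 2 a

Derivation:
Bit 0: prefix='1' (no match yet)
Bit 1: prefix='10' -> emit 'a', reset
Bit 2: prefix='1' (no match yet)
Bit 3: prefix='10' -> emit 'a', reset
Bit 4: prefix='0' -> emit 'e', reset
Bit 5: prefix='1' (no match yet)
Bit 6: prefix='11' (no match yet)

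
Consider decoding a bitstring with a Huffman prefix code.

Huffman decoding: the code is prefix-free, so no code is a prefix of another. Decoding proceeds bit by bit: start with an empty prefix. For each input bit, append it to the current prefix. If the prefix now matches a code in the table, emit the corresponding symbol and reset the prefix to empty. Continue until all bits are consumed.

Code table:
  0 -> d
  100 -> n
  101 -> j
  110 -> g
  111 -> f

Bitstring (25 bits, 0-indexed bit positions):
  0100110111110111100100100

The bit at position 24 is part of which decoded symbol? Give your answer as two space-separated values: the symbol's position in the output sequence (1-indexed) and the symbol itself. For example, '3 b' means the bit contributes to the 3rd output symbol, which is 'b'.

Answer: 9 n

Derivation:
Bit 0: prefix='0' -> emit 'd', reset
Bit 1: prefix='1' (no match yet)
Bit 2: prefix='10' (no match yet)
Bit 3: prefix='100' -> emit 'n', reset
Bit 4: prefix='1' (no match yet)
Bit 5: prefix='11' (no match yet)
Bit 6: prefix='110' -> emit 'g', reset
Bit 7: prefix='1' (no match yet)
Bit 8: prefix='11' (no match yet)
Bit 9: prefix='111' -> emit 'f', reset
Bit 10: prefix='1' (no match yet)
Bit 11: prefix='11' (no match yet)
Bit 12: prefix='110' -> emit 'g', reset
Bit 13: prefix='1' (no match yet)
Bit 14: prefix='11' (no match yet)
Bit 15: prefix='111' -> emit 'f', reset
Bit 16: prefix='1' (no match yet)
Bit 17: prefix='10' (no match yet)
Bit 18: prefix='100' -> emit 'n', reset
Bit 19: prefix='1' (no match yet)
Bit 20: prefix='10' (no match yet)
Bit 21: prefix='100' -> emit 'n', reset
Bit 22: prefix='1' (no match yet)
Bit 23: prefix='10' (no match yet)
Bit 24: prefix='100' -> emit 'n', reset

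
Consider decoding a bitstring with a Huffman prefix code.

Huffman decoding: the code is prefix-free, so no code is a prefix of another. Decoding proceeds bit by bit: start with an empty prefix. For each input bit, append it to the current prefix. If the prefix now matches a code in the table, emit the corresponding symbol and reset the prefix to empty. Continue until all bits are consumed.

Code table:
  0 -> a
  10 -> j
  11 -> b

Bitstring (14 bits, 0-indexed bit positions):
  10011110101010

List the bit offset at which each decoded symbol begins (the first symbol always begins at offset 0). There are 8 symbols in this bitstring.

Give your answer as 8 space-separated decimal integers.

Bit 0: prefix='1' (no match yet)
Bit 1: prefix='10' -> emit 'j', reset
Bit 2: prefix='0' -> emit 'a', reset
Bit 3: prefix='1' (no match yet)
Bit 4: prefix='11' -> emit 'b', reset
Bit 5: prefix='1' (no match yet)
Bit 6: prefix='11' -> emit 'b', reset
Bit 7: prefix='0' -> emit 'a', reset
Bit 8: prefix='1' (no match yet)
Bit 9: prefix='10' -> emit 'j', reset
Bit 10: prefix='1' (no match yet)
Bit 11: prefix='10' -> emit 'j', reset
Bit 12: prefix='1' (no match yet)
Bit 13: prefix='10' -> emit 'j', reset

Answer: 0 2 3 5 7 8 10 12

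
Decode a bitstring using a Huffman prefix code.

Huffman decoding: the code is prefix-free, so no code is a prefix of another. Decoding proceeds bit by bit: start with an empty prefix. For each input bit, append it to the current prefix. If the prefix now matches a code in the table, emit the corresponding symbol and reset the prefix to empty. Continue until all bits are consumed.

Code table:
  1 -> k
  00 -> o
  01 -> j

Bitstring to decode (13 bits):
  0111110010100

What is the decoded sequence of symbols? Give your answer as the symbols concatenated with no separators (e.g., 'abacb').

Bit 0: prefix='0' (no match yet)
Bit 1: prefix='01' -> emit 'j', reset
Bit 2: prefix='1' -> emit 'k', reset
Bit 3: prefix='1' -> emit 'k', reset
Bit 4: prefix='1' -> emit 'k', reset
Bit 5: prefix='1' -> emit 'k', reset
Bit 6: prefix='0' (no match yet)
Bit 7: prefix='00' -> emit 'o', reset
Bit 8: prefix='1' -> emit 'k', reset
Bit 9: prefix='0' (no match yet)
Bit 10: prefix='01' -> emit 'j', reset
Bit 11: prefix='0' (no match yet)
Bit 12: prefix='00' -> emit 'o', reset

Answer: jkkkkokjo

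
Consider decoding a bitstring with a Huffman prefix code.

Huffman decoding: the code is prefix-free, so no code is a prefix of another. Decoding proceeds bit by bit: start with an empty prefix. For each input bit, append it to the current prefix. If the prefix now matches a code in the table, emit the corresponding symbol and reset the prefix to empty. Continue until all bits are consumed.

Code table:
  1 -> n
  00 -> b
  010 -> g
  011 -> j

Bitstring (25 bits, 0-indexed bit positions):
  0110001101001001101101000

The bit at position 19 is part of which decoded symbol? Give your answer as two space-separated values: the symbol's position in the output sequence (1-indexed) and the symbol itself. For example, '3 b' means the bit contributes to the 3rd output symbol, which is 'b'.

Answer: 7 j

Derivation:
Bit 0: prefix='0' (no match yet)
Bit 1: prefix='01' (no match yet)
Bit 2: prefix='011' -> emit 'j', reset
Bit 3: prefix='0' (no match yet)
Bit 4: prefix='00' -> emit 'b', reset
Bit 5: prefix='0' (no match yet)
Bit 6: prefix='01' (no match yet)
Bit 7: prefix='011' -> emit 'j', reset
Bit 8: prefix='0' (no match yet)
Bit 9: prefix='01' (no match yet)
Bit 10: prefix='010' -> emit 'g', reset
Bit 11: prefix='0' (no match yet)
Bit 12: prefix='01' (no match yet)
Bit 13: prefix='010' -> emit 'g', reset
Bit 14: prefix='0' (no match yet)
Bit 15: prefix='01' (no match yet)
Bit 16: prefix='011' -> emit 'j', reset
Bit 17: prefix='0' (no match yet)
Bit 18: prefix='01' (no match yet)
Bit 19: prefix='011' -> emit 'j', reset
Bit 20: prefix='0' (no match yet)
Bit 21: prefix='01' (no match yet)
Bit 22: prefix='010' -> emit 'g', reset
Bit 23: prefix='0' (no match yet)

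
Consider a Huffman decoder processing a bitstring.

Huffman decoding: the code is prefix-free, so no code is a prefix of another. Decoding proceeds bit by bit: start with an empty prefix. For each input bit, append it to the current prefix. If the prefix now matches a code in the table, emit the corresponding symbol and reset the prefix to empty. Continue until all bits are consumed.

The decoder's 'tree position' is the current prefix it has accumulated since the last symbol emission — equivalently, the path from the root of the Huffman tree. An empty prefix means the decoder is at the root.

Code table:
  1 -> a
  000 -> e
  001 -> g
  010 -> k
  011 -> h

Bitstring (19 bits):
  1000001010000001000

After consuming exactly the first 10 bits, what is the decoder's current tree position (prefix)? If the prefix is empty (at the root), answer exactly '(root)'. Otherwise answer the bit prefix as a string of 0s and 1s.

Bit 0: prefix='1' -> emit 'a', reset
Bit 1: prefix='0' (no match yet)
Bit 2: prefix='00' (no match yet)
Bit 3: prefix='000' -> emit 'e', reset
Bit 4: prefix='0' (no match yet)
Bit 5: prefix='00' (no match yet)
Bit 6: prefix='001' -> emit 'g', reset
Bit 7: prefix='0' (no match yet)
Bit 8: prefix='01' (no match yet)
Bit 9: prefix='010' -> emit 'k', reset

Answer: (root)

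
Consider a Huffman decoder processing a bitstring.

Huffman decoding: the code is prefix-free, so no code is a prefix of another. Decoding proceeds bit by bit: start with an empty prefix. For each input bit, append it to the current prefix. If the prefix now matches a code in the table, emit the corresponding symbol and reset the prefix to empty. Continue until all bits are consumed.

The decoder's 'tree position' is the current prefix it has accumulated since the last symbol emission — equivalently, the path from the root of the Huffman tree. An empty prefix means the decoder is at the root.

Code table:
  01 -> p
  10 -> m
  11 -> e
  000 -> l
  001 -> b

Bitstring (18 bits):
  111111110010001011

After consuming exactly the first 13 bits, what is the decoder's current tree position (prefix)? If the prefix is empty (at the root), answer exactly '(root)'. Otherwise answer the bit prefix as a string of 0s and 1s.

Bit 0: prefix='1' (no match yet)
Bit 1: prefix='11' -> emit 'e', reset
Bit 2: prefix='1' (no match yet)
Bit 3: prefix='11' -> emit 'e', reset
Bit 4: prefix='1' (no match yet)
Bit 5: prefix='11' -> emit 'e', reset
Bit 6: prefix='1' (no match yet)
Bit 7: prefix='11' -> emit 'e', reset
Bit 8: prefix='0' (no match yet)
Bit 9: prefix='00' (no match yet)
Bit 10: prefix='001' -> emit 'b', reset
Bit 11: prefix='0' (no match yet)
Bit 12: prefix='00' (no match yet)

Answer: 00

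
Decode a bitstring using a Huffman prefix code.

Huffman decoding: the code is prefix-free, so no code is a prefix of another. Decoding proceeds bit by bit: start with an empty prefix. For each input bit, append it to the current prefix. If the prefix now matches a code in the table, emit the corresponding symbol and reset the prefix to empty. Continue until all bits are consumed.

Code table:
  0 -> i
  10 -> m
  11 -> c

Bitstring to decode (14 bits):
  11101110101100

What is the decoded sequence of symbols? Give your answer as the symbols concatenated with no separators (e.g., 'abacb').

Answer: cmcmmcii

Derivation:
Bit 0: prefix='1' (no match yet)
Bit 1: prefix='11' -> emit 'c', reset
Bit 2: prefix='1' (no match yet)
Bit 3: prefix='10' -> emit 'm', reset
Bit 4: prefix='1' (no match yet)
Bit 5: prefix='11' -> emit 'c', reset
Bit 6: prefix='1' (no match yet)
Bit 7: prefix='10' -> emit 'm', reset
Bit 8: prefix='1' (no match yet)
Bit 9: prefix='10' -> emit 'm', reset
Bit 10: prefix='1' (no match yet)
Bit 11: prefix='11' -> emit 'c', reset
Bit 12: prefix='0' -> emit 'i', reset
Bit 13: prefix='0' -> emit 'i', reset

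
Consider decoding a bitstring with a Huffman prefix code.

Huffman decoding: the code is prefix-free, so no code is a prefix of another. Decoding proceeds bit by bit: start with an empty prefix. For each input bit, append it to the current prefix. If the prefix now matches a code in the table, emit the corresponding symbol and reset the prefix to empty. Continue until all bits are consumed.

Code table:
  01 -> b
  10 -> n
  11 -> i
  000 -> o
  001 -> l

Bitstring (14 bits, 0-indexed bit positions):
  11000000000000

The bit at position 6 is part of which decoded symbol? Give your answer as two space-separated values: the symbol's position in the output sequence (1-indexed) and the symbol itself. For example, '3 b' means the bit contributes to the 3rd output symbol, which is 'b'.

Answer: 3 o

Derivation:
Bit 0: prefix='1' (no match yet)
Bit 1: prefix='11' -> emit 'i', reset
Bit 2: prefix='0' (no match yet)
Bit 3: prefix='00' (no match yet)
Bit 4: prefix='000' -> emit 'o', reset
Bit 5: prefix='0' (no match yet)
Bit 6: prefix='00' (no match yet)
Bit 7: prefix='000' -> emit 'o', reset
Bit 8: prefix='0' (no match yet)
Bit 9: prefix='00' (no match yet)
Bit 10: prefix='000' -> emit 'o', reset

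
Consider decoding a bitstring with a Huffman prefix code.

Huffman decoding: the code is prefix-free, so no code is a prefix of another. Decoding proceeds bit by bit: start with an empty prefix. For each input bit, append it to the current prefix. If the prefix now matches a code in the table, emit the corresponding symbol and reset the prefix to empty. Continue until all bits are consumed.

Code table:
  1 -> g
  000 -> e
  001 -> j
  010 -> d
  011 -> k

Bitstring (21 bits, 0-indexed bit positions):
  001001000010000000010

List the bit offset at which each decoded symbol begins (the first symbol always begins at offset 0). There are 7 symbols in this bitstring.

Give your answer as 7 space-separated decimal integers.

Answer: 0 3 6 9 12 15 18

Derivation:
Bit 0: prefix='0' (no match yet)
Bit 1: prefix='00' (no match yet)
Bit 2: prefix='001' -> emit 'j', reset
Bit 3: prefix='0' (no match yet)
Bit 4: prefix='00' (no match yet)
Bit 5: prefix='001' -> emit 'j', reset
Bit 6: prefix='0' (no match yet)
Bit 7: prefix='00' (no match yet)
Bit 8: prefix='000' -> emit 'e', reset
Bit 9: prefix='0' (no match yet)
Bit 10: prefix='01' (no match yet)
Bit 11: prefix='010' -> emit 'd', reset
Bit 12: prefix='0' (no match yet)
Bit 13: prefix='00' (no match yet)
Bit 14: prefix='000' -> emit 'e', reset
Bit 15: prefix='0' (no match yet)
Bit 16: prefix='00' (no match yet)
Bit 17: prefix='000' -> emit 'e', reset
Bit 18: prefix='0' (no match yet)
Bit 19: prefix='01' (no match yet)
Bit 20: prefix='010' -> emit 'd', reset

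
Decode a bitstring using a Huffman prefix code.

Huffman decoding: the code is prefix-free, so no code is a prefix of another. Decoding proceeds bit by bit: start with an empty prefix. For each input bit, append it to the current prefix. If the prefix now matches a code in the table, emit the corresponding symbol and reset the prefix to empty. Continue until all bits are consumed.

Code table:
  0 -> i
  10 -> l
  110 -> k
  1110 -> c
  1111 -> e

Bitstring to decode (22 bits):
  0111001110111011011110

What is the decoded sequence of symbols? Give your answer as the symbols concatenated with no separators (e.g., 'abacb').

Bit 0: prefix='0' -> emit 'i', reset
Bit 1: prefix='1' (no match yet)
Bit 2: prefix='11' (no match yet)
Bit 3: prefix='111' (no match yet)
Bit 4: prefix='1110' -> emit 'c', reset
Bit 5: prefix='0' -> emit 'i', reset
Bit 6: prefix='1' (no match yet)
Bit 7: prefix='11' (no match yet)
Bit 8: prefix='111' (no match yet)
Bit 9: prefix='1110' -> emit 'c', reset
Bit 10: prefix='1' (no match yet)
Bit 11: prefix='11' (no match yet)
Bit 12: prefix='111' (no match yet)
Bit 13: prefix='1110' -> emit 'c', reset
Bit 14: prefix='1' (no match yet)
Bit 15: prefix='11' (no match yet)
Bit 16: prefix='110' -> emit 'k', reset
Bit 17: prefix='1' (no match yet)
Bit 18: prefix='11' (no match yet)
Bit 19: prefix='111' (no match yet)
Bit 20: prefix='1111' -> emit 'e', reset
Bit 21: prefix='0' -> emit 'i', reset

Answer: icicckei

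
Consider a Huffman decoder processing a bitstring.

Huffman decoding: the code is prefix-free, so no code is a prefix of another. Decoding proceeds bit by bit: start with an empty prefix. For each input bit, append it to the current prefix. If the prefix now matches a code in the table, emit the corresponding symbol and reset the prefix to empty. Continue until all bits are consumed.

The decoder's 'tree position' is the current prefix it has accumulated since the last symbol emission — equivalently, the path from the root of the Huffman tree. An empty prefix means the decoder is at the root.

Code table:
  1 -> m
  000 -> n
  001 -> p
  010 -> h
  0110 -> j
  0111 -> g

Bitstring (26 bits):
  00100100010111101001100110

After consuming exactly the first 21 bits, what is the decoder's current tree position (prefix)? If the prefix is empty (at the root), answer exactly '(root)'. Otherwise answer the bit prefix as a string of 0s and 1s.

Bit 0: prefix='0' (no match yet)
Bit 1: prefix='00' (no match yet)
Bit 2: prefix='001' -> emit 'p', reset
Bit 3: prefix='0' (no match yet)
Bit 4: prefix='00' (no match yet)
Bit 5: prefix='001' -> emit 'p', reset
Bit 6: prefix='0' (no match yet)
Bit 7: prefix='00' (no match yet)
Bit 8: prefix='000' -> emit 'n', reset
Bit 9: prefix='1' -> emit 'm', reset
Bit 10: prefix='0' (no match yet)
Bit 11: prefix='01' (no match yet)
Bit 12: prefix='011' (no match yet)
Bit 13: prefix='0111' -> emit 'g', reset
Bit 14: prefix='1' -> emit 'm', reset
Bit 15: prefix='0' (no match yet)
Bit 16: prefix='01' (no match yet)
Bit 17: prefix='010' -> emit 'h', reset
Bit 18: prefix='0' (no match yet)
Bit 19: prefix='01' (no match yet)
Bit 20: prefix='011' (no match yet)

Answer: 011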